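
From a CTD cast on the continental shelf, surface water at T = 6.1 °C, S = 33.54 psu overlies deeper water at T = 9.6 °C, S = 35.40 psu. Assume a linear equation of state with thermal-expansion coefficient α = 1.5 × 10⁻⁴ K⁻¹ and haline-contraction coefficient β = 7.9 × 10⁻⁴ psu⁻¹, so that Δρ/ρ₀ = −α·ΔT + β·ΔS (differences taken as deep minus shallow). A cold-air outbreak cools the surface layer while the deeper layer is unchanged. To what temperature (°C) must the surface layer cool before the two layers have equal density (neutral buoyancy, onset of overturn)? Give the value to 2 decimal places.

-0.20 °C

Neutral buoyancy requires Δρ = 0, i.e. −α(T_deep − T_surf′) + β(S_deep − S_surf) = 0.
T_surf′ = T_deep − (β/α)·ΔS = 9.6 − (7.9 × 10⁻⁴/1.5 × 10⁻⁴)·(+1.86) = -0.1960 °C.
Cooling required: 6.1 − (-0.1960) = 6.2960 °C.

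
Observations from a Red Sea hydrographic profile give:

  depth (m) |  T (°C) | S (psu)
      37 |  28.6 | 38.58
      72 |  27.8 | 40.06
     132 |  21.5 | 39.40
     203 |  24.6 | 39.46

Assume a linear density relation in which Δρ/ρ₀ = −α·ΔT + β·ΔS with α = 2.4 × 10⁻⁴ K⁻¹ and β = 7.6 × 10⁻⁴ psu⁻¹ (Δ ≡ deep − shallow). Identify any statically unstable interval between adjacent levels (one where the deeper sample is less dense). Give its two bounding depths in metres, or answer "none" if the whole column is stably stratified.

132–203 m

Evaluate Δρ/ρ₀ = −αΔT + βΔS across each adjacent pair:
  37–72 m: −αΔT+βΔS = −(2.4 × 10⁻⁴)(-0.8)+(7.6 × 10⁻⁴)(+1.48) = 1.3 × 10⁻³ → stable
  72–132 m: −αΔT+βΔS = −(2.4 × 10⁻⁴)(-6.3)+(7.6 × 10⁻⁴)(-0.66) = 1.0 × 10⁻³ → stable
  132–203 m: −αΔT+βΔS = −(2.4 × 10⁻⁴)(+3.1)+(7.6 × 10⁻⁴)(+0.06) = -7.0 × 10⁻⁴ → UNSTABLE
The 132–203 m interval has Δρ < 0: lighter water underlies denser water.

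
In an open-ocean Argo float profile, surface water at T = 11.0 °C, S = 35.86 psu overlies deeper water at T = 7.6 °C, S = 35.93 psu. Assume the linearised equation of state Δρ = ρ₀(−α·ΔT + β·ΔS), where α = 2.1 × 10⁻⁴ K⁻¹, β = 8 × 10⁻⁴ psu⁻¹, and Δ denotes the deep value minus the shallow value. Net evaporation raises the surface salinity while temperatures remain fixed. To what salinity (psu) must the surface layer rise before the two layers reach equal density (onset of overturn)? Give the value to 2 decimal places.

Neutral buoyancy requires −α(T_deep − T_surf) + β(S_deep − S_surf′) = 0.
S_surf′ = S_deep − (α/β)·ΔT = 35.93 − (2.1 × 10⁻⁴/8 × 10⁻⁴)·(-3.4) = 36.8225 psu.
Increase required: 36.8225 − 35.86 = 0.9625 psu.

36.82 psu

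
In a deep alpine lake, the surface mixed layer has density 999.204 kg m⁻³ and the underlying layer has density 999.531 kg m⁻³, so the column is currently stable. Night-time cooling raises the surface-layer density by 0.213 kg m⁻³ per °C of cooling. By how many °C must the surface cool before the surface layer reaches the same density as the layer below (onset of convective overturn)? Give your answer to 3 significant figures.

1.54 °C

Density deficit of the surface layer: 999.531 − 999.204 = 0.327 kg m⁻³.
Required change = 0.327 / 0.213 = 1.54 °C.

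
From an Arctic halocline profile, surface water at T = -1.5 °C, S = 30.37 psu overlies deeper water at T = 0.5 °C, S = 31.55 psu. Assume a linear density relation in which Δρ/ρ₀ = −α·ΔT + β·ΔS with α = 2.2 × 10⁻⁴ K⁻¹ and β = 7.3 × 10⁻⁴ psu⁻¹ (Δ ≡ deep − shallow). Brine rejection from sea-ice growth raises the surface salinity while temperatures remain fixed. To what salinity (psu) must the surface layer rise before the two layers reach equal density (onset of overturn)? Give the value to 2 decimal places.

30.95 psu

Neutral buoyancy requires −α(T_deep − T_surf) + β(S_deep − S_surf′) = 0.
S_surf′ = S_deep − (α/β)·ΔT = 31.55 − (2.2 × 10⁻⁴/7.3 × 10⁻⁴)·(+2.0) = 30.9473 psu.
Increase required: 30.9473 − 30.37 = 0.5773 psu.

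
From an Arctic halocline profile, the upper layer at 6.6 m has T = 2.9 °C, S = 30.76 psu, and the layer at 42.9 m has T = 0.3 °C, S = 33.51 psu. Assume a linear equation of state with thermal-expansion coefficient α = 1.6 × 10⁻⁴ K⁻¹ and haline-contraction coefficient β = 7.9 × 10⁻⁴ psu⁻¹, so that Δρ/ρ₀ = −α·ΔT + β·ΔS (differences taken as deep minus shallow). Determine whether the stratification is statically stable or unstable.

stable

ΔT = 0.3 − 2.9 = -2.6 K and ΔS = 33.51 − 30.76 = +2.75 psu (deep − shallow).
−αΔT = 4.16 × 10⁻⁴; βΔS = 2.1725 × 10⁻³; sum Δρ/ρ₀ = 2.5885 × 10⁻³.
Δρ/ρ₀ > 0, so Δρ > 0: deeper water is denser → statically stable.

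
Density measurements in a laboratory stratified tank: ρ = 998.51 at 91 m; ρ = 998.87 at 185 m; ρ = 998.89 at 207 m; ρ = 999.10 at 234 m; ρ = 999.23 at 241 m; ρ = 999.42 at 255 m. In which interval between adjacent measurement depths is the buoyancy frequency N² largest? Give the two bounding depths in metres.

Compute the density gradient over each adjacent pair:
  91–185 m: Δρ/Δz = 0.36/94 = 3.8 × 10⁻³ kg m⁻⁴
  185–207 m: Δρ/Δz = 0.02/22 = 9.1 × 10⁻⁴ kg m⁻⁴
  207–234 m: Δρ/Δz = 0.21/27 = 7.8 × 10⁻³ kg m⁻⁴
  234–241 m: Δρ/Δz = 0.13/7 = 0.019 kg m⁻⁴
  241–255 m: Δρ/Δz = 0.19/14 = 0.014 kg m⁻⁴
The largest gradient is in the 234–241 m interval — the pycnocline.

234–241 m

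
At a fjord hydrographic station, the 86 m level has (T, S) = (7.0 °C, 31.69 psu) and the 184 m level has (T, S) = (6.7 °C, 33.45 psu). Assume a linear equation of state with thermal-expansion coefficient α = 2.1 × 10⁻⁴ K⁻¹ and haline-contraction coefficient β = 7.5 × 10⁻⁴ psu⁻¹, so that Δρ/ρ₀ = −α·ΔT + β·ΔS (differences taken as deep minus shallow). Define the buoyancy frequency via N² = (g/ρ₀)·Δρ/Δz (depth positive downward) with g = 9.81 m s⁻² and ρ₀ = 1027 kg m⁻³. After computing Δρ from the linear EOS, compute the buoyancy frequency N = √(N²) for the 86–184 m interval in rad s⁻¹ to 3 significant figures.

ΔT = -0.3 K, ΔS = +1.76 psu (deep − shallow).
Δρ/ρ₀ = −αΔT + βΔS = 6.30 × 10⁻⁵ + 1.32 × 10⁻³ = 1.383 × 10⁻³, so Δρ ≈ 1.420 kg m⁻³.
N² = (g/ρ₀)·Δρ/Δz = g·(Δρ/ρ₀)/Δz = 9.81 × 1.383 × 10⁻³ / 98 = 1.3844 × 10⁻⁴ s⁻².
N = √(1.3844 × 10⁻⁴) = 0.011766 rad s⁻¹ ≈ 0.0118 rad s⁻¹.

0.0118 rad s⁻¹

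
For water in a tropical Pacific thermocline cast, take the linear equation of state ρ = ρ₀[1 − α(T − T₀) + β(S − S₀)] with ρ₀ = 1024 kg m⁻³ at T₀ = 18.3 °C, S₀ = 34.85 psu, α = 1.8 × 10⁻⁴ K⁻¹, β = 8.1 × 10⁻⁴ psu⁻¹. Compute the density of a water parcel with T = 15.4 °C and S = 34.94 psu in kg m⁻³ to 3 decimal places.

1024.609 kg m⁻³

T − T₀ = -2.9 K, S − S₀ = +0.09 psu.
Bracket = 1 − α·(-2.9) + β·(+0.09) = 1 + (5.949 × 10⁻⁴) = 1.0005949.
ρ = 1024 × 1.0005949 = 1024.609 kg m⁻³.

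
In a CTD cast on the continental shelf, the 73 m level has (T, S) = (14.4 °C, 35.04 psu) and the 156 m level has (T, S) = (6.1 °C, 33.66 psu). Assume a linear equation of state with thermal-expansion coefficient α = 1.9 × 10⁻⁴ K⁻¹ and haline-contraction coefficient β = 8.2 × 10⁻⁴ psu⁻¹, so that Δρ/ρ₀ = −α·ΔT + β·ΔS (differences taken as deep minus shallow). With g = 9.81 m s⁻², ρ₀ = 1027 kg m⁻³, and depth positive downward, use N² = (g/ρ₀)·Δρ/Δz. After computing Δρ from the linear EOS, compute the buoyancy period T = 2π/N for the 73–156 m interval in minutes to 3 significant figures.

ΔT = -8.3 K, ΔS = -1.38 psu (deep − shallow).
Δρ/ρ₀ = −αΔT + βΔS = 1.577 × 10⁻³ − 1.1316 × 10⁻³ = 4.454 × 10⁻⁴, so Δρ ≈ 0.4574 kg m⁻³.
N² = (g/ρ₀)·Δρ/Δz = g·(Δρ/ρ₀)/Δz = 9.81 × 4.454 × 10⁻⁴ / 83 = 5.2643 × 10⁻⁵ s⁻².
N = √(5.2643 × 10⁻⁵) = 7.2555 × 10⁻³ rad s⁻¹ → T = 2π/N = 865.99 s = 14.433 min ≈ 14.4 min.

14.4 min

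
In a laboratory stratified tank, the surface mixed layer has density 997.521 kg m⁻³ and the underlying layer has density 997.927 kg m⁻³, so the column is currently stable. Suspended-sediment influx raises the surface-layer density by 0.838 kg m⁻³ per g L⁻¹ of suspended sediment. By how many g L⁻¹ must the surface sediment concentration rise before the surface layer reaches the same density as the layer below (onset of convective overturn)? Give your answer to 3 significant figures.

0.484 g L⁻¹

Density deficit of the surface layer: 997.927 − 997.521 = 0.406 kg m⁻³.
Required change = 0.406 / 0.838 = 0.484 g L⁻¹.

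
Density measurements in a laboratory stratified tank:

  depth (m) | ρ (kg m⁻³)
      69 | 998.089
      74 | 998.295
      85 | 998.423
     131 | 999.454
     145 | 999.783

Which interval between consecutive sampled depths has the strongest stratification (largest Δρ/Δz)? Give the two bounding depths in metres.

69–74 m

Compute the density gradient over each adjacent pair:
  69–74 m: Δρ/Δz = 0.206/5 = 0.041 kg m⁻⁴
  74–85 m: Δρ/Δz = 0.128/11 = 0.012 kg m⁻⁴
  85–131 m: Δρ/Δz = 1.031/46 = 0.022 kg m⁻⁴
  131–145 m: Δρ/Δz = 0.329/14 = 0.024 kg m⁻⁴
The largest gradient is in the 69–74 m interval — the pycnocline.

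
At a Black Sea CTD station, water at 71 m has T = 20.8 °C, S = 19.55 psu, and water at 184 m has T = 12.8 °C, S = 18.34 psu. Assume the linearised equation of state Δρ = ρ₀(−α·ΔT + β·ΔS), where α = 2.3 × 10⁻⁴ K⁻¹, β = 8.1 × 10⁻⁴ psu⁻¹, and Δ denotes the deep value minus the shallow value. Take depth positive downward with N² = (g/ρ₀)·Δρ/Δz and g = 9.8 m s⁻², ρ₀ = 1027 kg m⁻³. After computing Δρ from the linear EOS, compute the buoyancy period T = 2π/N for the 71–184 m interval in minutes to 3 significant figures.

ΔT = -8.0 K, ΔS = -1.21 psu (deep − shallow).
Δρ/ρ₀ = −αΔT + βΔS = 1.84 × 10⁻³ − 9.801 × 10⁻⁴ = 8.599 × 10⁻⁴, so Δρ ≈ 0.8831 kg m⁻³.
N² = (g/ρ₀)·Δρ/Δz = g·(Δρ/ρ₀)/Δz = 9.8 × 8.599 × 10⁻⁴ / 113 = 7.4575 × 10⁻⁵ s⁻².
N = √(7.4575 × 10⁻⁵) = 8.6357 × 10⁻³ rad s⁻¹ → T = 2π/N = 727.58 s = 12.126 min ≈ 12.1 min.

12.1 min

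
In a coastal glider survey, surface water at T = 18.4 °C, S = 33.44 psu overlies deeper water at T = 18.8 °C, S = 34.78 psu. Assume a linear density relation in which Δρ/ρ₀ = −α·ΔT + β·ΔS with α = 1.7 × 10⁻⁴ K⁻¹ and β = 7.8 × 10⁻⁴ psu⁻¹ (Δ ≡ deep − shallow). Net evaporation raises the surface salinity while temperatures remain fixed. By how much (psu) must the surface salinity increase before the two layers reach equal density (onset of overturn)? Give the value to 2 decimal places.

1.25 psu

Neutral buoyancy requires −α(T_deep − T_surf) + β(S_deep − S_surf′) = 0.
S_surf′ = S_deep − (α/β)·ΔT = 34.78 − (1.7 × 10⁻⁴/7.8 × 10⁻⁴)·(+0.4) = 34.6928 psu.
Increase required: 34.6928 − 33.44 = 1.2528 psu.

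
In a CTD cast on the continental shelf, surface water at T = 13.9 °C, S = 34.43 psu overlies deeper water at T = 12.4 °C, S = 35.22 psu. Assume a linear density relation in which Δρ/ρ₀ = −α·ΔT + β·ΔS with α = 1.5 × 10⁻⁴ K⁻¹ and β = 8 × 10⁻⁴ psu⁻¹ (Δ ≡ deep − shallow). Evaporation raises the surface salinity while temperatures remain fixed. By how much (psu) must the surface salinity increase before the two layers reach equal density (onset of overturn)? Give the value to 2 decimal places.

Neutral buoyancy requires −α(T_deep − T_surf) + β(S_deep − S_surf′) = 0.
S_surf′ = S_deep − (α/β)·ΔT = 35.22 − (1.5 × 10⁻⁴/8 × 10⁻⁴)·(-1.5) = 35.5012 psu.
Increase required: 35.5012 − 34.43 = 1.0712 psu.

1.07 psu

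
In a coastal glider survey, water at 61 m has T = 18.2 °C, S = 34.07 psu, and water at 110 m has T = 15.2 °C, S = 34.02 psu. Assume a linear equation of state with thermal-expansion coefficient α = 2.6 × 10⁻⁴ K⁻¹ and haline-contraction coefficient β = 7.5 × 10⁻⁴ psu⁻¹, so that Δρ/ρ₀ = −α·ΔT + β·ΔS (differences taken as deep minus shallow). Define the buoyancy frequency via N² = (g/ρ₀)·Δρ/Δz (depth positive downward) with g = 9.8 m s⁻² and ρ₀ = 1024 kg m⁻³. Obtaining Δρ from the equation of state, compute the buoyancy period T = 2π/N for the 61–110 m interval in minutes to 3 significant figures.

8.59 min

ΔT = -3.0 K, ΔS = -0.05 psu (deep − shallow).
Δρ/ρ₀ = −αΔT + βΔS = 7.80 × 10⁻⁴ − 3.75 × 10⁻⁵ = 7.425 × 10⁻⁴, so Δρ ≈ 0.7603 kg m⁻³.
N² = (g/ρ₀)·Δρ/Δz = g·(Δρ/ρ₀)/Δz = 9.8 × 7.425 × 10⁻⁴ / 49 = 1.4850 × 10⁻⁴ s⁻².
N = √(1.4850 × 10⁻⁴) = 0.012186 rad s⁻¹ → T = 2π/N = 515.61 s = 8.5935 min ≈ 8.59 min.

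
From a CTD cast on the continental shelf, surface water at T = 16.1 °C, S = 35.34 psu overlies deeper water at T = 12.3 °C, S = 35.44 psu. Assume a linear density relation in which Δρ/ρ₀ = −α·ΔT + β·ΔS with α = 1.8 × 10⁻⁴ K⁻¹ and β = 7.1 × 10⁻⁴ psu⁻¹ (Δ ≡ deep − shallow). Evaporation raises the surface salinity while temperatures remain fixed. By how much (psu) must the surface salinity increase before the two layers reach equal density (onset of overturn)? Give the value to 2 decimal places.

Neutral buoyancy requires −α(T_deep − T_surf) + β(S_deep − S_surf′) = 0.
S_surf′ = S_deep − (α/β)·ΔT = 35.44 − (1.8 × 10⁻⁴/7.1 × 10⁻⁴)·(-3.8) = 36.4034 psu.
Increase required: 36.4034 − 35.34 = 1.0634 psu.

1.06 psu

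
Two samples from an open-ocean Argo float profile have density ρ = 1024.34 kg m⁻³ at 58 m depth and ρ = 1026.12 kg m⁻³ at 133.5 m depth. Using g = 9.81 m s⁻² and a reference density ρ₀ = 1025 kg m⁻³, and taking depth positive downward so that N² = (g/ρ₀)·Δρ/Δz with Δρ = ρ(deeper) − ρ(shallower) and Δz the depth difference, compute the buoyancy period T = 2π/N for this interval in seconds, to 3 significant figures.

Δρ = 1026.12 − 1024.34 = 1.78 kg m⁻³ over Δz = 133.5 − 58 = 75.5 m.
N² = (9.81/1025) × (1.78/75.5) = 2.2564 × 10⁻⁴ s⁻².
N = √(2.2564 × 10⁻⁴) = 0.015021 rad s⁻¹, so T = 2π/N = 418.29 s ≈ 418 s.

418 s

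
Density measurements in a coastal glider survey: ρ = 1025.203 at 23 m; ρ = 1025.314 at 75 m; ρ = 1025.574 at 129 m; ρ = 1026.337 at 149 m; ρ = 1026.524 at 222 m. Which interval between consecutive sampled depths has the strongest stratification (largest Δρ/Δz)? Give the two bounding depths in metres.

129–149 m

Compute the density gradient over each adjacent pair:
  23–75 m: Δρ/Δz = 0.111/52 = 2.1 × 10⁻³ kg m⁻⁴
  75–129 m: Δρ/Δz = 0.260/54 = 4.8 × 10⁻³ kg m⁻⁴
  129–149 m: Δρ/Δz = 0.763/20 = 0.038 kg m⁻⁴
  149–222 m: Δρ/Δz = 0.187/73 = 2.6 × 10⁻³ kg m⁻⁴
The largest gradient is in the 129–149 m interval — the pycnocline.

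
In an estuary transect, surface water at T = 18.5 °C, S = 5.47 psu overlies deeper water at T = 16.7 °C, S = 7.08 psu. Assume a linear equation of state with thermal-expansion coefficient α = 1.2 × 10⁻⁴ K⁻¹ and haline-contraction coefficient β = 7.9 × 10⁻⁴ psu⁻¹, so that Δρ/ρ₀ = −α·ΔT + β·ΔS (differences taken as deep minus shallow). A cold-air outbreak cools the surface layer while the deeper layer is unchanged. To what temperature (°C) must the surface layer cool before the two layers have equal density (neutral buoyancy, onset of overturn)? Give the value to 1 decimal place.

6.1 °C

Neutral buoyancy requires Δρ = 0, i.e. −α(T_deep − T_surf′) + β(S_deep − S_surf) = 0.
T_surf′ = T_deep − (β/α)·ΔS = 16.7 − (7.9 × 10⁻⁴/1.2 × 10⁻⁴)·(+1.61) = 6.101 °C.
Cooling required: 18.5 − (6.101) = 12.399 °C.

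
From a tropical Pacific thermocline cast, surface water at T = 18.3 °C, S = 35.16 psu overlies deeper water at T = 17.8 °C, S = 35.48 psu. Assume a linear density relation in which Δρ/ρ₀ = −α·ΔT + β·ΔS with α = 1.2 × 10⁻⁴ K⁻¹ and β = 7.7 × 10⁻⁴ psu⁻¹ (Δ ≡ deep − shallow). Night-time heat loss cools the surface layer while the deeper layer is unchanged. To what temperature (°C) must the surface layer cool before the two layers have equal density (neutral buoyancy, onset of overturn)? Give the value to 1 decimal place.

15.7 °C

Neutral buoyancy requires Δρ = 0, i.e. −α(T_deep − T_surf′) + β(S_deep − S_surf) = 0.
T_surf′ = T_deep − (β/α)·ΔS = 17.8 − (7.7 × 10⁻⁴/1.2 × 10⁻⁴)·(+0.32) = 15.747 °C.
Cooling required: 18.3 − (15.747) = 2.553 °C.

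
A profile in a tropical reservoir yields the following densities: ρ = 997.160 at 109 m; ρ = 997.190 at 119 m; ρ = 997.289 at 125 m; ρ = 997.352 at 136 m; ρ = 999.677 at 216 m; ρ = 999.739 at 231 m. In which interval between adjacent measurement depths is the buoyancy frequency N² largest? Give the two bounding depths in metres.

Compute the density gradient over each adjacent pair:
  109–119 m: Δρ/Δz = 0.030/10 = 3.0 × 10⁻³ kg m⁻⁴
  119–125 m: Δρ/Δz = 0.099/6 = 0.017 kg m⁻⁴
  125–136 m: Δρ/Δz = 0.063/11 = 5.7 × 10⁻³ kg m⁻⁴
  136–216 m: Δρ/Δz = 2.325/80 = 0.029 kg m⁻⁴
  216–231 m: Δρ/Δz = 0.062/15 = 4.1 × 10⁻³ kg m⁻⁴
The largest gradient is in the 136–216 m interval — the pycnocline.

136–216 m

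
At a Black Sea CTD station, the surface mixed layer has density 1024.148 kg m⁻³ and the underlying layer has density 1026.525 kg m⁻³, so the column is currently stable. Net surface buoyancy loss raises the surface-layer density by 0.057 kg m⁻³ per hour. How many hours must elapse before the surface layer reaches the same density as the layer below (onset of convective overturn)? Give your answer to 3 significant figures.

Density deficit of the surface layer: 1026.525 − 1024.148 = 2.377 kg m⁻³.
Required change = 2.377 / 0.057 = 41.7 hours.

41.7 hours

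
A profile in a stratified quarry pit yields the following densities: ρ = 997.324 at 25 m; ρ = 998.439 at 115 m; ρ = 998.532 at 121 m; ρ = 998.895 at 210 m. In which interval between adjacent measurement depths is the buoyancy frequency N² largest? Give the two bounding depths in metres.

115–121 m

Compute the density gradient over each adjacent pair:
  25–115 m: Δρ/Δz = 1.115/90 = 0.012 kg m⁻⁴
  115–121 m: Δρ/Δz = 0.093/6 = 0.015 kg m⁻⁴
  121–210 m: Δρ/Δz = 0.363/89 = 4.1 × 10⁻³ kg m⁻⁴
The largest gradient is in the 115–121 m interval — the pycnocline.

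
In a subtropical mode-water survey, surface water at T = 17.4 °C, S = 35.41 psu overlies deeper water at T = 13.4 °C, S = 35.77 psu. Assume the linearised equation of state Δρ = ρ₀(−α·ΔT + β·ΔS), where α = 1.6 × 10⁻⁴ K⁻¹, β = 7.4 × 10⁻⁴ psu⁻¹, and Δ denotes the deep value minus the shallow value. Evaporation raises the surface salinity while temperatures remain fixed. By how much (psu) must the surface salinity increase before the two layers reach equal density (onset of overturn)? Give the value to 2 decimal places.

Neutral buoyancy requires −α(T_deep − T_surf) + β(S_deep − S_surf′) = 0.
S_surf′ = S_deep − (α/β)·ΔT = 35.77 − (1.6 × 10⁻⁴/7.4 × 10⁻⁴)·(-4.0) = 36.6349 psu.
Increase required: 36.6349 − 35.41 = 1.2249 psu.

1.22 psu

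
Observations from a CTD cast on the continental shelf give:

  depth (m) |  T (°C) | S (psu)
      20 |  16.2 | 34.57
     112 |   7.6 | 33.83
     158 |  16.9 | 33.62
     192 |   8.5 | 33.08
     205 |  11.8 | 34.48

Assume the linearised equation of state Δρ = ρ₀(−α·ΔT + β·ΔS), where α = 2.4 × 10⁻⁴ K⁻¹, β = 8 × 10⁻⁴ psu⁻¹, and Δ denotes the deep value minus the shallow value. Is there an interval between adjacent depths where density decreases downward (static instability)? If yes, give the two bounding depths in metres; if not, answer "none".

Evaluate Δρ/ρ₀ = −αΔT + βΔS across each adjacent pair:
  20–112 m: −αΔT+βΔS = −(2.4 × 10⁻⁴)(-8.6)+(8 × 10⁻⁴)(-0.74) = 1.5 × 10⁻³ → stable
  112–158 m: −αΔT+βΔS = −(2.4 × 10⁻⁴)(+9.3)+(8 × 10⁻⁴)(-0.21) = -2.4 × 10⁻³ → UNSTABLE
  158–192 m: −αΔT+βΔS = −(2.4 × 10⁻⁴)(-8.4)+(8 × 10⁻⁴)(-0.54) = 1.6 × 10⁻³ → stable
  192–205 m: −αΔT+βΔS = −(2.4 × 10⁻⁴)(+3.3)+(8 × 10⁻⁴)(+1.40) = 3.3 × 10⁻⁴ → stable
The 112–158 m interval has Δρ < 0: lighter water underlies denser water.

112–158 m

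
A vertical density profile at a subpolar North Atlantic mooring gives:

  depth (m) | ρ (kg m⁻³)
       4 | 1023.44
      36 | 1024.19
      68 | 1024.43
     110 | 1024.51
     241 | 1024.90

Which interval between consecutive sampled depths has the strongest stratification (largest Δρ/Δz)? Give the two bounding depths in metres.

4–36 m

Compute the density gradient over each adjacent pair:
  4–36 m: Δρ/Δz = 0.75/32 = 0.023 kg m⁻⁴
  36–68 m: Δρ/Δz = 0.24/32 = 7.5 × 10⁻³ kg m⁻⁴
  68–110 m: Δρ/Δz = 0.08/42 = 1.9 × 10⁻³ kg m⁻⁴
  110–241 m: Δρ/Δz = 0.39/131 = 3.0 × 10⁻³ kg m⁻⁴
The largest gradient is in the 4–36 m interval — the pycnocline.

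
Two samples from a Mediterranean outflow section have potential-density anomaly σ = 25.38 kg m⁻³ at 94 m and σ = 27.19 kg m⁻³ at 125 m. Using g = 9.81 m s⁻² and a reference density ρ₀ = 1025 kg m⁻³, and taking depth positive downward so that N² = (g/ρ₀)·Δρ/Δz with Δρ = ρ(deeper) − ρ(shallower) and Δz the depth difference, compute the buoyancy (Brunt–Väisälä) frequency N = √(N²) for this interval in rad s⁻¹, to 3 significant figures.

0.0236 rad s⁻¹

Δρ = 1027.19 − 1025.38 = 1.81 kg m⁻³ over Δz = 125 − 94 = 31 m.
N² = (9.81/1025) × (1.81/31) = 5.5881 × 10⁻⁴ s⁻².
N = √(5.5881 × 10⁻⁴) = 0.023639 rad s⁻¹ ≈ 0.0236 rad s⁻¹.
A positive N² confirms static stability across the interval.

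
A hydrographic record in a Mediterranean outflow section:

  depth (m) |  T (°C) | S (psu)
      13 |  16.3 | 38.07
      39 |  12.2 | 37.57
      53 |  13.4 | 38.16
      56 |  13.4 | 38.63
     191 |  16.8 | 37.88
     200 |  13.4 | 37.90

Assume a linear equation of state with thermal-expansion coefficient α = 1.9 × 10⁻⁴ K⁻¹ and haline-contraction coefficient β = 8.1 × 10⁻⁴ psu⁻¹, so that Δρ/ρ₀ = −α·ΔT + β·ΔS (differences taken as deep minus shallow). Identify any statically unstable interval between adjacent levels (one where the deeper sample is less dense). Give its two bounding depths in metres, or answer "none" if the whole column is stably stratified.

56–191 m

Evaluate Δρ/ρ₀ = −αΔT + βΔS across each adjacent pair:
  13–39 m: −αΔT+βΔS = −(1.9 × 10⁻⁴)(-4.1)+(8.1 × 10⁻⁴)(-0.50) = 3.7 × 10⁻⁴ → stable
  39–53 m: −αΔT+βΔS = −(1.9 × 10⁻⁴)(+1.2)+(8.1 × 10⁻⁴)(+0.59) = 2.5 × 10⁻⁴ → stable
  53–56 m: −αΔT+βΔS = −(1.9 × 10⁻⁴)(+0.0)+(8.1 × 10⁻⁴)(+0.47) = 3.8 × 10⁻⁴ → stable
  56–191 m: −αΔT+βΔS = −(1.9 × 10⁻⁴)(+3.4)+(8.1 × 10⁻⁴)(-0.75) = -1.3 × 10⁻³ → UNSTABLE
  191–200 m: −αΔT+βΔS = −(1.9 × 10⁻⁴)(-3.4)+(8.1 × 10⁻⁴)(+0.02) = 6.6 × 10⁻⁴ → stable
The 56–191 m interval has Δρ < 0: lighter water underlies denser water.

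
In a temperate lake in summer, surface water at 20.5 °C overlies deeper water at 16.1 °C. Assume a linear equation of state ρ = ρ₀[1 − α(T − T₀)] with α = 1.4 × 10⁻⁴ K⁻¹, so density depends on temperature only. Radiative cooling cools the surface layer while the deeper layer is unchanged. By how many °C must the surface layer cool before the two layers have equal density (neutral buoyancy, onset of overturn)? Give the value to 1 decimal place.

With temperature the only control, equal density requires T_surf′ = T_deep.
T_surf′ = 16.1 °C.
Cooling required: 20.5 − 16.1 = 4.4 °C.

4.4 °C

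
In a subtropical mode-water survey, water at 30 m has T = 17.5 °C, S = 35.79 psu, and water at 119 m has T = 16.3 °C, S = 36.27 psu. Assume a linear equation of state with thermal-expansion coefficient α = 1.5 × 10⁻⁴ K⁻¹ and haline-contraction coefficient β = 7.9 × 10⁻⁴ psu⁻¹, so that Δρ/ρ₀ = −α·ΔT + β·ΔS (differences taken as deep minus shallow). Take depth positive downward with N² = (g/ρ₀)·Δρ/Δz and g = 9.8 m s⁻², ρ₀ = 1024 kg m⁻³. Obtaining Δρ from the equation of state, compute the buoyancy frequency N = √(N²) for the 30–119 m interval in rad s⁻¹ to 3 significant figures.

7.85 × 10⁻³ rad s⁻¹

ΔT = -1.2 K, ΔS = +0.48 psu (deep − shallow).
Δρ/ρ₀ = −αΔT + βΔS = 1.80 × 10⁻⁴ + 3.792 × 10⁻⁴ = 5.592 × 10⁻⁴, so Δρ ≈ 0.5726 kg m⁻³.
N² = (g/ρ₀)·Δρ/Δz = g·(Δρ/ρ₀)/Δz = 9.8 × 5.592 × 10⁻⁴ / 89 = 6.1575 × 10⁻⁵ s⁻².
N = √(6.1575 × 10⁻⁵) = 7.8470 × 10⁻³ rad s⁻¹ ≈ 7.85 × 10⁻³ rad s⁻¹.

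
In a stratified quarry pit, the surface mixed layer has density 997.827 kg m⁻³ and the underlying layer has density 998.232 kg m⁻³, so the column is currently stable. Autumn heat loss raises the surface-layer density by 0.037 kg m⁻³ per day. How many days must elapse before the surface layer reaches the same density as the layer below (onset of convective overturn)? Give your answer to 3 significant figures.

10.9 days

Density deficit of the surface layer: 998.232 − 997.827 = 0.405 kg m⁻³.
Required change = 0.405 / 0.037 = 10.9 days.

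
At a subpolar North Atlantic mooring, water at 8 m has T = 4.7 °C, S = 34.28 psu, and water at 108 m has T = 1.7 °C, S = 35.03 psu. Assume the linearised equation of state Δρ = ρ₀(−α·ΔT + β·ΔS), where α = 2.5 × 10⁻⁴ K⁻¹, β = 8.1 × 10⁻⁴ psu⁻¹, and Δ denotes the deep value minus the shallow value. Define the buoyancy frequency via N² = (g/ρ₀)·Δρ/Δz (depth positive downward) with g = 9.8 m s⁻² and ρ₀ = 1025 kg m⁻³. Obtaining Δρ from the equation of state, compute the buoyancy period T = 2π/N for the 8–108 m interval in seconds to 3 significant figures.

ΔT = -3.0 K, ΔS = +0.75 psu (deep − shallow).
Δρ/ρ₀ = −αΔT + βΔS = 7.50 × 10⁻⁴ + 6.075 × 10⁻⁴ = 1.3575 × 10⁻³, so Δρ ≈ 1.391 kg m⁻³.
N² = (g/ρ₀)·Δρ/Δz = g·(Δρ/ρ₀)/Δz = 9.8 × 1.3575 × 10⁻³ / 100 = 1.3304 × 10⁻⁴ s⁻².
N = √(1.3304 × 10⁻⁴) = 0.011534 rad s⁻¹ → T = 2π/N = 544.75 s ≈ 545 s.

545 s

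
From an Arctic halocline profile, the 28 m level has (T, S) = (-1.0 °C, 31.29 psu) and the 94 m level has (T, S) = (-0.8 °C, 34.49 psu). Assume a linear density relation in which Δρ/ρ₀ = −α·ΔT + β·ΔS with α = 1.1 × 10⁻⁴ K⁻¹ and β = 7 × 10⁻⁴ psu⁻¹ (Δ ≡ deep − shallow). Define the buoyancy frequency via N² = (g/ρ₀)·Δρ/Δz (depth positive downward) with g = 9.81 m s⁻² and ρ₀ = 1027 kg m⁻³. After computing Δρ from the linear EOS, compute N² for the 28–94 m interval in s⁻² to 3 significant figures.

3.30 × 10⁻⁴ s⁻²

ΔT = +0.2 K, ΔS = +3.20 psu (deep − shallow).
Δρ/ρ₀ = −αΔT + βΔS = -2.20 × 10⁻⁵ + 2.24 × 10⁻³ = 2.218 × 10⁻³, so Δρ ≈ 2.278 kg m⁻³.
N² = (g/ρ₀)·Δρ/Δz = g·(Δρ/ρ₀)/Δz = 9.81 × 2.218 × 10⁻³ / 66 = 3.2968 × 10⁻⁴ s⁻² ≈ 3.30 × 10⁻⁴ s⁻².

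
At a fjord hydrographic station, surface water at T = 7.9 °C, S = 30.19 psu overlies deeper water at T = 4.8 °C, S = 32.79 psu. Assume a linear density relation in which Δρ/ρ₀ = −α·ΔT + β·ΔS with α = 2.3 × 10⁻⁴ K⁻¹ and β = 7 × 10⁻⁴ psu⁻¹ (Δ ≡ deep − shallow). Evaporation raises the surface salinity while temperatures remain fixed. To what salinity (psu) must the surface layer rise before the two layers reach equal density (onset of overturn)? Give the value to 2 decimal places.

33.81 psu

Neutral buoyancy requires −α(T_deep − T_surf) + β(S_deep − S_surf′) = 0.
S_surf′ = S_deep − (α/β)·ΔT = 32.79 − (2.3 × 10⁻⁴/7 × 10⁻⁴)·(-3.1) = 33.8086 psu.
Increase required: 33.8086 − 30.19 = 3.6186 psu.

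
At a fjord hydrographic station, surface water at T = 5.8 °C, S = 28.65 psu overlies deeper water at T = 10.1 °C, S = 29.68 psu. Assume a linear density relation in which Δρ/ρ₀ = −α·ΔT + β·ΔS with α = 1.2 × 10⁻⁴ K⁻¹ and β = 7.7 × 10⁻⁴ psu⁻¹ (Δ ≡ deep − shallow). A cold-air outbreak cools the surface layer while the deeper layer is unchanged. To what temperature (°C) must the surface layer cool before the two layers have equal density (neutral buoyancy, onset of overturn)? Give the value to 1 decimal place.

Neutral buoyancy requires Δρ = 0, i.e. −α(T_deep − T_surf′) + β(S_deep − S_surf) = 0.
T_surf′ = T_deep − (β/α)·ΔS = 10.1 − (7.7 × 10⁻⁴/1.2 × 10⁻⁴)·(+1.03) = 3.491 °C.
Cooling required: 5.8 − (3.491) = 2.309 °C.

3.5 °C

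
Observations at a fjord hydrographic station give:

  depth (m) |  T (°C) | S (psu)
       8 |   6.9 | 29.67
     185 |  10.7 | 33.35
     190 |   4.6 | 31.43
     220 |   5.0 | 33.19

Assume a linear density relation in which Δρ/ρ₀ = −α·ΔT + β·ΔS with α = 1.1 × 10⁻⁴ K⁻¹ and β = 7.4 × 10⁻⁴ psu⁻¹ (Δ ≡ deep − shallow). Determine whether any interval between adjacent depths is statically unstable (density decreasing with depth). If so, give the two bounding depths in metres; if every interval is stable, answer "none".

Evaluate Δρ/ρ₀ = −αΔT + βΔS across each adjacent pair:
  8–185 m: −αΔT+βΔS = −(1.1 × 10⁻⁴)(+3.8)+(7.4 × 10⁻⁴)(+3.68) = 2.3 × 10⁻³ → stable
  185–190 m: −αΔT+βΔS = −(1.1 × 10⁻⁴)(-6.1)+(7.4 × 10⁻⁴)(-1.92) = -7.5 × 10⁻⁴ → UNSTABLE
  190–220 m: −αΔT+βΔS = −(1.1 × 10⁻⁴)(+0.4)+(7.4 × 10⁻⁴)(+1.76) = 1.3 × 10⁻³ → stable
The 185–190 m interval has Δρ < 0: lighter water underlies denser water.

185–190 m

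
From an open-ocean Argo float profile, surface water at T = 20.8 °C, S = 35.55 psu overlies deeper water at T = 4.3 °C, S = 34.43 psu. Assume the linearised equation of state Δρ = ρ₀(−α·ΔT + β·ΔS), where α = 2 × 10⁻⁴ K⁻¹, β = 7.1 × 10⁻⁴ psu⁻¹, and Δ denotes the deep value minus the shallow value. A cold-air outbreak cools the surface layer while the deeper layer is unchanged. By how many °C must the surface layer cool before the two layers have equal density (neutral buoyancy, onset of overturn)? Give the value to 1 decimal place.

12.5 °C

Neutral buoyancy requires Δρ = 0, i.e. −α(T_deep − T_surf′) + β(S_deep − S_surf) = 0.
T_surf′ = T_deep − (β/α)·ΔS = 4.3 − (7.1 × 10⁻⁴/2 × 10⁻⁴)·(-1.12) = 8.276 °C.
Cooling required: 20.8 − (8.276) = 12.524 °C.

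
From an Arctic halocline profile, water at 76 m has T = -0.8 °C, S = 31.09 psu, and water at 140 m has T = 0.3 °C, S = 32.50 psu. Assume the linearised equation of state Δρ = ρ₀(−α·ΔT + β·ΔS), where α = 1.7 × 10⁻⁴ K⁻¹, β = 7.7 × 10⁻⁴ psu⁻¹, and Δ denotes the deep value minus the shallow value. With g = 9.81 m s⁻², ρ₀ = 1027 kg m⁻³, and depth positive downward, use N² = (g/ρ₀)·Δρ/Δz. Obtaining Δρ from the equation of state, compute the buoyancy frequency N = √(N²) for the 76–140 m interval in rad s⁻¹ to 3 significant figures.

ΔT = +1.1 K, ΔS = +1.41 psu (deep − shallow).
Δρ/ρ₀ = −αΔT + βΔS = -1.87 × 10⁻⁴ + 1.0857 × 10⁻³ = 8.987 × 10⁻⁴, so Δρ ≈ 0.9230 kg m⁻³.
N² = (g/ρ₀)·Δρ/Δz = g·(Δρ/ρ₀)/Δz = 9.81 × 8.987 × 10⁻⁴ / 64 = 1.3775 × 10⁻⁴ s⁻².
N = √(1.3775 × 10⁻⁴) = 0.011737 rad s⁻¹ ≈ 0.0117 rad s⁻¹.

0.0117 rad s⁻¹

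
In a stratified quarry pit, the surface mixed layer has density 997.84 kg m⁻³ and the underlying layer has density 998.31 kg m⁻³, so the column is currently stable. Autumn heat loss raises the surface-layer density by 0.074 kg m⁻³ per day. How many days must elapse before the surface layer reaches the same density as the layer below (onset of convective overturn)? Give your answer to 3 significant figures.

6.35 days

Density deficit of the surface layer: 998.31 − 997.84 = 0.47 kg m⁻³.
Required change = 0.47 / 0.074 = 6.35 days.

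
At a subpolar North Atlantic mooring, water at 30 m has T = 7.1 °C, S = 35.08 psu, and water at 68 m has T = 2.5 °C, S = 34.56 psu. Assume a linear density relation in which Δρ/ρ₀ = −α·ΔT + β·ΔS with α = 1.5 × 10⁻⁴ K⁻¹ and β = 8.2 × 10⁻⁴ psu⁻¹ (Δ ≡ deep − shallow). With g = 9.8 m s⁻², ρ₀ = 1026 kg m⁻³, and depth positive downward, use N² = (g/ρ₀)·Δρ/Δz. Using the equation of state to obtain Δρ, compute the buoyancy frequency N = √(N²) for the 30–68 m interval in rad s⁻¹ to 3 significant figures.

ΔT = -4.6 K, ΔS = -0.52 psu (deep − shallow).
Δρ/ρ₀ = −αΔT + βΔS = 6.90 × 10⁻⁴ − 4.264 × 10⁻⁴ = 2.636 × 10⁻⁴, so Δρ ≈ 0.2705 kg m⁻³.
N² = (g/ρ₀)·Δρ/Δz = g·(Δρ/ρ₀)/Δz = 9.8 × 2.636 × 10⁻⁴ / 38 = 6.7981 × 10⁻⁵ s⁻².
N = √(6.7981 × 10⁻⁵) = 8.2451 × 10⁻³ rad s⁻¹ ≈ 8.25 × 10⁻³ rad s⁻¹.

8.25 × 10⁻³ rad s⁻¹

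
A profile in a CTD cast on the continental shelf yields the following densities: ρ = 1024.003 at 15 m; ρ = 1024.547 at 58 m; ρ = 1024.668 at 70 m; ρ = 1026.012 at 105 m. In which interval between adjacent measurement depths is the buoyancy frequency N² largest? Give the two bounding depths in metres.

Compute the density gradient over each adjacent pair:
  15–58 m: Δρ/Δz = 0.544/43 = 0.013 kg m⁻⁴
  58–70 m: Δρ/Δz = 0.121/12 = 0.010 kg m⁻⁴
  70–105 m: Δρ/Δz = 1.344/35 = 0.038 kg m⁻⁴
The largest gradient is in the 70–105 m interval — the pycnocline.

70–105 m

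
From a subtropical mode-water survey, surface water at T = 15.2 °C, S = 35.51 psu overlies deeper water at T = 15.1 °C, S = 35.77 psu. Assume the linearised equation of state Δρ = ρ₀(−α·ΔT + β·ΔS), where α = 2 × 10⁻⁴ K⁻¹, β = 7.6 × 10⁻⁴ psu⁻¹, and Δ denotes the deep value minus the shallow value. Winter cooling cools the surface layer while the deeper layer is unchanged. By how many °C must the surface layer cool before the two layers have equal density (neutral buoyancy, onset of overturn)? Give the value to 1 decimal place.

1.1 °C

Neutral buoyancy requires Δρ = 0, i.e. −α(T_deep − T_surf′) + β(S_deep − S_surf) = 0.
T_surf′ = T_deep − (β/α)·ΔS = 15.1 − (7.6 × 10⁻⁴/2 × 10⁻⁴)·(+0.26) = 14.112 °C.
Cooling required: 15.2 − (14.112) = 1.088 °C.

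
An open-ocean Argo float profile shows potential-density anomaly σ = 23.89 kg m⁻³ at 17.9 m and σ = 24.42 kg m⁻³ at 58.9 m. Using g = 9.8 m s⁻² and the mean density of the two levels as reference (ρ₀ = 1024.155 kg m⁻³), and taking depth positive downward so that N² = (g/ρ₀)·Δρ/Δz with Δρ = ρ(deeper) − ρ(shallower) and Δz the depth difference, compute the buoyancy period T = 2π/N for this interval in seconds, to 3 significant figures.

565 s

Δρ = 1024.42 − 1023.89 = 0.53 kg m⁻³ over Δz = 58.9 − 17.9 = 41 m.
N² = (9.8/1024.155) × (0.53/41) = 1.2370 × 10⁻⁴ s⁻².
N = √(1.2370 × 10⁻⁴) = 0.011122 rad s⁻¹, so T = 2π/N = 564.93 s ≈ 565 s.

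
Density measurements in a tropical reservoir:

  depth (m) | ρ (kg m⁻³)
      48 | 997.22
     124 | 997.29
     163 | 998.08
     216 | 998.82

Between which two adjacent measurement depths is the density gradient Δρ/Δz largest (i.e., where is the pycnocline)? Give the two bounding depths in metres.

124–163 m

Compute the density gradient over each adjacent pair:
  48–124 m: Δρ/Δz = 0.07/76 = 9.2 × 10⁻⁴ kg m⁻⁴
  124–163 m: Δρ/Δz = 0.79/39 = 0.020 kg m⁻⁴
  163–216 m: Δρ/Δz = 0.74/53 = 0.014 kg m⁻⁴
The largest gradient is in the 124–163 m interval — the pycnocline.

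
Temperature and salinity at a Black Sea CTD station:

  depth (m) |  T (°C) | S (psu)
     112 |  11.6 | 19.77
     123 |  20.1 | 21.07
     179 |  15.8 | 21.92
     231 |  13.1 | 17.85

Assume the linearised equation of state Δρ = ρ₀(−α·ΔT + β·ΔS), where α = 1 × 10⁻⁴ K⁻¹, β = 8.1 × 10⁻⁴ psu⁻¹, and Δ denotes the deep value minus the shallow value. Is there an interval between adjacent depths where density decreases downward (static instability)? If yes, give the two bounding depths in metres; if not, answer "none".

Evaluate Δρ/ρ₀ = −αΔT + βΔS across each adjacent pair:
  112–123 m: −αΔT+βΔS = −(1 × 10⁻⁴)(+8.5)+(8.1 × 10⁻⁴)(+1.30) = 2.0 × 10⁻⁴ → stable
  123–179 m: −αΔT+βΔS = −(1 × 10⁻⁴)(-4.3)+(8.1 × 10⁻⁴)(+0.85) = 1.1 × 10⁻³ → stable
  179–231 m: −αΔT+βΔS = −(1 × 10⁻⁴)(-2.7)+(8.1 × 10⁻⁴)(-4.07) = -3.0 × 10⁻³ → UNSTABLE
The 179–231 m interval has Δρ < 0: lighter water underlies denser water.

179–231 m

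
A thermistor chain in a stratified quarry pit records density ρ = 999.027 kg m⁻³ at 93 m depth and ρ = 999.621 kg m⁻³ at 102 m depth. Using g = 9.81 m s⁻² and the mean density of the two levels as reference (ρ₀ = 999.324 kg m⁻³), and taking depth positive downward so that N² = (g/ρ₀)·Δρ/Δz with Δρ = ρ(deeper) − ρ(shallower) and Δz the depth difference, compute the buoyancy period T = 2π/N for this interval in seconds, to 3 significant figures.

247 s

Δρ = 999.621 − 999.027 = 0.594 kg m⁻³ over Δz = 102 − 93 = 9 m.
N² = (9.81/999.324) × (0.594/9) = 6.4790 × 10⁻⁴ s⁻².
N = √(6.4790 × 10⁻⁴) = 0.025454 rad s⁻¹, so T = 2π/N = 246.84 s ≈ 247 s.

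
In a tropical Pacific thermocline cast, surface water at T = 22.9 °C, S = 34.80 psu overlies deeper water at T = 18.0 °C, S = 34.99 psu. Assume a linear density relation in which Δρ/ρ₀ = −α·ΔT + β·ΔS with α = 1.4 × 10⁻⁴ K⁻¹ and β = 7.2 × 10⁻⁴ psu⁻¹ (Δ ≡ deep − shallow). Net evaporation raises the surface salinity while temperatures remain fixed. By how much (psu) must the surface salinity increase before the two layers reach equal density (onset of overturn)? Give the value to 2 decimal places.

1.14 psu

Neutral buoyancy requires −α(T_deep − T_surf) + β(S_deep − S_surf′) = 0.
S_surf′ = S_deep − (α/β)·ΔT = 34.99 − (1.4 × 10⁻⁴/7.2 × 10⁻⁴)·(-4.9) = 35.9428 psu.
Increase required: 35.9428 − 34.80 = 1.1428 psu.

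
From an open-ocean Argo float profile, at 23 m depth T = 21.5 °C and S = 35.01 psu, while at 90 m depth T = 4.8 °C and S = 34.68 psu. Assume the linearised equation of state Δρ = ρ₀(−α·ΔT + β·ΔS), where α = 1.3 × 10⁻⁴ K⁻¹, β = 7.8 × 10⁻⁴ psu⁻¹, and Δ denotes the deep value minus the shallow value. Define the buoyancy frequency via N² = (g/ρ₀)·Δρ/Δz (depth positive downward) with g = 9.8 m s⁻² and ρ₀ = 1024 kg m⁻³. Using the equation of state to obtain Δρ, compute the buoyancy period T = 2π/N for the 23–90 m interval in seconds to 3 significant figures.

376 s

ΔT = -16.7 K, ΔS = -0.33 psu (deep − shallow).
Δρ/ρ₀ = −αΔT + βΔS = 2.171 × 10⁻³ − 2.574 × 10⁻⁴ = 1.9136 × 10⁻³, so Δρ ≈ 1.960 kg m⁻³.
N² = (g/ρ₀)·Δρ/Δz = g·(Δρ/ρ₀)/Δz = 9.8 × 1.9136 × 10⁻³ / 67 = 2.7990 × 10⁻⁴ s⁻².
N = √(2.7990 × 10⁻⁴) = 0.016730 rad s⁻¹ → T = 2π/N = 375.56 s ≈ 376 s.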